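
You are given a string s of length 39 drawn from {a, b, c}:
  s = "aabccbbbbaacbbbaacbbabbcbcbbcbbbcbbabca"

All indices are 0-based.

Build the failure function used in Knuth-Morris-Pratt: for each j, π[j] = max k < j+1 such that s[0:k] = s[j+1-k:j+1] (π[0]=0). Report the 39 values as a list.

π[0] = 0
j=1 s[j]='a': π[1]=1 (border 'a')
j=2 s[j]='b': k: 1→0; π[2]=0 (border '')
j=3 s[j]='c': π[3]=0 (border '')
j=4 s[j]='c': π[4]=0 (border '')
j=5 s[j]='b': π[5]=0 (border '')
j=6 s[j]='b': π[6]=0 (border '')
j=7 s[j]='b': π[7]=0 (border '')
j=8 s[j]='b': π[8]=0 (border '')
j=9 s[j]='a': π[9]=1 (border 'a')
j=10 s[j]='a': π[10]=2 (border 'aa')
j=11 s[j]='c': k: 2→1→0; π[11]=0 (border '')
j=12 s[j]='b': π[12]=0 (border '')
j=13 s[j]='b': π[13]=0 (border '')
j=14 s[j]='b': π[14]=0 (border '')
j=15 s[j]='a': π[15]=1 (border 'a')
j=16 s[j]='a': π[16]=2 (border 'aa')
j=17 s[j]='c': k: 2→1→0; π[17]=0 (border '')
j=18 s[j]='b': π[18]=0 (border '')
j=19 s[j]='b': π[19]=0 (border '')
j=20 s[j]='a': π[20]=1 (border 'a')
j=21 s[j]='b': k: 1→0; π[21]=0 (border '')
j=22 s[j]='b': π[22]=0 (border '')
j=23 s[j]='c': π[23]=0 (border '')
j=24 s[j]='b': π[24]=0 (border '')
j=25 s[j]='c': π[25]=0 (border '')
j=26 s[j]='b': π[26]=0 (border '')
j=27 s[j]='b': π[27]=0 (border '')
j=28 s[j]='c': π[28]=0 (border '')
j=29 s[j]='b': π[29]=0 (border '')
j=30 s[j]='b': π[30]=0 (border '')
j=31 s[j]='b': π[31]=0 (border '')
j=32 s[j]='c': π[32]=0 (border '')
j=33 s[j]='b': π[33]=0 (border '')
j=34 s[j]='b': π[34]=0 (border '')
j=35 s[j]='a': π[35]=1 (border 'a')
j=36 s[j]='b': k: 1→0; π[36]=0 (border '')
j=37 s[j]='c': π[37]=0 (border '')
j=38 s[j]='a': π[38]=1 (border 'a')

[0, 1, 0, 0, 0, 0, 0, 0, 0, 1, 2, 0, 0, 0, 0, 1, 2, 0, 0, 0, 1, 0, 0, 0, 0, 0, 0, 0, 0, 0, 0, 0, 0, 0, 0, 1, 0, 0, 1]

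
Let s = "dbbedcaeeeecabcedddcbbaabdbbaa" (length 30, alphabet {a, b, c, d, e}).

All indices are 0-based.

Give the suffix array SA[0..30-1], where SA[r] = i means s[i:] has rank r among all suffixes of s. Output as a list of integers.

[29, 28, 22, 12, 23, 6, 27, 21, 26, 20, 1, 13, 24, 2, 11, 5, 19, 14, 25, 0, 4, 18, 17, 16, 10, 3, 15, 9, 8, 7]

rank→(start, suffix):
  0 → (29, 'a')
  1 → (28, 'aa')
  2 → (22, 'aabdbbaa')
  3 → (12, 'abcedddcbbaabdbbaa')
  4 → (23, 'abdbbaa')
  5 → (6, 'aeeeecabcedddcbbaabdbbaa')
  6 → (27, 'baa')
  7 → (21, 'baabdbbaa')
  8 → (26, 'bbaa')
  9 → (20, 'bbaabdbbaa')
  10 → (1, 'bbedcaeeeecabcedddcbbaabdbbaa')
  11 → (13, 'bcedddcbbaabdbbaa')
  12 → (24, 'bdbbaa')
  13 → (2, 'bedcaeeeecabcedddcbbaabdbbaa')
  14 → (11, 'cabcedddcbbaabdbbaa')
  15 → (5, 'caeeeecabcedddcbbaabdbbaa')
  16 → (19, 'cbbaabdbbaa')
  17 → (14, 'cedddcbbaabdbbaa')
  18 → (25, 'dbbaa')
  19 → (0, 'dbbedcaeeeecabcedddcbbaabdbbaa')
  20 → (4, 'dcaeeeecabcedddcbbaabdbbaa')
  21 → (18, 'dcbbaabdbbaa')
  22 → (17, 'ddcbbaabdbbaa')
  23 → (16, 'dddcbbaabdbbaa')
  24 → (10, 'ecabcedddcbbaabdbbaa')
  25 → (3, 'edcaeeeecabcedddcbbaabdbbaa')
  26 → (15, 'edddcbbaabdbbaa')
  27 → (9, 'eecabcedddcbbaabdbbaa')
  28 → (8, 'eeecabcedddcbbaabdbbaa')
  29 → (7, 'eeeecabcedddcbbaabdbbaa')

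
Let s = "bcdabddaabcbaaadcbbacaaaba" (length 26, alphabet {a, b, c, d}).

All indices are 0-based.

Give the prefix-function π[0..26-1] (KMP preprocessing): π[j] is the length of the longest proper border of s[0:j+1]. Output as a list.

π[0] = 0
j=1 s[j]='c': π[1]=0 (border '')
j=2 s[j]='d': π[2]=0 (border '')
j=3 s[j]='a': π[3]=0 (border '')
j=4 s[j]='b': π[4]=1 (border 'b')
j=5 s[j]='d': k: 1→0; π[5]=0 (border '')
j=6 s[j]='d': π[6]=0 (border '')
j=7 s[j]='a': π[7]=0 (border '')
j=8 s[j]='a': π[8]=0 (border '')
j=9 s[j]='b': π[9]=1 (border 'b')
j=10 s[j]='c': π[10]=2 (border 'bc')
j=11 s[j]='b': k: 2→0; π[11]=1 (border 'b')
j=12 s[j]='a': k: 1→0; π[12]=0 (border '')
j=13 s[j]='a': π[13]=0 (border '')
j=14 s[j]='a': π[14]=0 (border '')
j=15 s[j]='d': π[15]=0 (border '')
j=16 s[j]='c': π[16]=0 (border '')
j=17 s[j]='b': π[17]=1 (border 'b')
j=18 s[j]='b': k: 1→0; π[18]=1 (border 'b')
j=19 s[j]='a': k: 1→0; π[19]=0 (border '')
j=20 s[j]='c': π[20]=0 (border '')
j=21 s[j]='a': π[21]=0 (border '')
j=22 s[j]='a': π[22]=0 (border '')
j=23 s[j]='a': π[23]=0 (border '')
j=24 s[j]='b': π[24]=1 (border 'b')
j=25 s[j]='a': k: 1→0; π[25]=0 (border '')

[0, 0, 0, 0, 1, 0, 0, 0, 0, 1, 2, 1, 0, 0, 0, 0, 0, 1, 1, 0, 0, 0, 0, 0, 1, 0]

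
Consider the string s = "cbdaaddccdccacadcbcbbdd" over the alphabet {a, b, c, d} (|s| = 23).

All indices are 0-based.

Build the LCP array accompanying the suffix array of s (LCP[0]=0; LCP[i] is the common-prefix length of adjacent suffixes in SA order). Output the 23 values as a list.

[0, 1, 1, 2, 0, 1, 1, 2, 0, 2, 1, 2, 2, 1, 2, 1, 0, 1, 1, 2, 3, 1, 2]

rank | idx | suffix
   0 |   3 | aaddccdccacadcbcbbdd
   1 |  12 | acadcbcbbdd
   2 |  14 | adcbcbbdd
   3 |   4 | addccdccacadcbcbbdd
   4 |  19 | bbdd
   5 |  17 | bcbbdd
   6 |   1 | bdaaddccdccacadcbcbbdd
   7 |  20 | bdd
   8 |  11 | cacadcbcbbdd
   9 |  13 | cadcbcbbdd
  10 |  18 | cbbdd
  11 |  16 | cbcbbdd
  12 |   0 | cbdaaddccdccacadcbcbbdd
  13 |  10 | ccacadcbcbbdd
  14 |   7 | ccdccacadcbcbbdd
  15 |   8 | cdccacadcbcbbdd
  16 |  22 | d
  17 |   2 | daaddccdccacadcbcbbdd
  18 |  15 | dcbcbbdd
  19 |   9 | dccacadcbcbbdd
  20 |   6 | dccdccacadcbcbbdd
  21 |  21 | dd
  22 |   5 | ddccdccacadcbcbbdd

SA = [3, 12, 14, 4, 19, 17, 1, 20, 11, 13, 18, 16, 0, 10, 7, 8, 22, 2, 15, 9, 6, 21, 5]
i: (SA[i-1],SA[i]) lcp shared
  1: (3,12) 1 'a'
  2: (12,14) 1 'a'
  3: (14,4) 2 'ad'
  4: (4,19) 0 ''
  5: (19,17) 1 'b'
  6: (17,1) 1 'b'
  7: (1,20) 2 'bd'
  8: (20,11) 0 ''
  9: (11,13) 2 'ca'
  10: (13,18) 1 'c'
  11: (18,16) 2 'cb'
  12: (16,0) 2 'cb'
  13: (0,10) 1 'c'
  14: (10,7) 2 'cc'
  15: (7,8) 1 'c'
  16: (8,22) 0 ''
  17: (22,2) 1 'd'
  18: (2,15) 1 'd'
  19: (15,9) 2 'dc'
  20: (9,6) 3 'dcc'
  21: (6,21) 1 'd'
  22: (21,5) 2 'dd'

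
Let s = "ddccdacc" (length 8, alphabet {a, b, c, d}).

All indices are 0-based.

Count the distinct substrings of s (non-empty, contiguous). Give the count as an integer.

sorted suffixes:
  #0 SA[0]=5  'acc'
  #1 SA[1]=7  'c'
  #2 SA[2]=6  'cc'
  #3 SA[3]=2  'ccdacc'
  #4 SA[4]=3  'cdacc'
  #5 SA[5]=4  'dacc'
  #6 SA[6]=1  'dccdacc'
  #7 SA[7]=0  'ddccdacc'

SA = [5, 7, 6, 2, 3, 4, 1, 0]
[i] adj suffixes → lcp
  [1] 5/7 → 0 ('')
  [2] 7/6 → 1 ('c')
  [3] 6/2 → 2 ('cc')
  [4] 2/3 → 1 ('c')
  [5] 3/4 → 0 ('')
  [6] 4/1 → 1 ('d')
  [7] 1/0 → 1 ('d')

n(n+1)/2 = 8·9/2 = 36
Σ LCP = 0 + 0 + 1 + 2 + 1 + 0 + 1 + 1 = 6
distinct = 36 − 6 = 30

30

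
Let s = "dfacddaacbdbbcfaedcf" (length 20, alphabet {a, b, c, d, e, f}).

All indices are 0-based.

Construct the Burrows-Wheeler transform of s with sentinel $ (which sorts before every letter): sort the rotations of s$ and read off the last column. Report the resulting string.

fdaffdbcaadbdbec$acdc

rank  rotation               last
    0  $dfacddaacbdbbcfaedcf  f
    1  aacbdbbcfaedcf$dfacdd  d
    2  acbdbbcfaedcf$dfacdda  a
    3  acddaacbdbbcfaedcf$df  f
    4  aedcf$dfacddaacbdbbcf  f
    5  bbcfaedcf$dfacddaacbd  d
    6  bcfaedcf$dfacddaacbdb  b
    7  bdbbcfaedcf$dfacddaac  c
    8  cbdbbcfaedcf$dfacddaa  a
    9  cddaacbdbbcfaedcf$dfa  a
   10  cf$dfacddaacbdbbcfaed  d
   11  cfaedcf$dfacddaacbdbb  b
   12  daacbdbbcfaedcf$dfacd  d
   13  dbbcfaedcf$dfacddaacb  b
   14  dcf$dfacddaacbdbbcfae  e
   15  ddaacbdbbcfaedcf$dfac  c
   16  dfacddaacbdbbcfaedcf$  $
   17  edcf$dfacddaacbdbbcfa  a
   18  f$dfacddaacbdbbcfaedc  c
   19  facddaacbdbbcfaedcf$d  d
   20  faedcf$dfacddaacbdbbc  c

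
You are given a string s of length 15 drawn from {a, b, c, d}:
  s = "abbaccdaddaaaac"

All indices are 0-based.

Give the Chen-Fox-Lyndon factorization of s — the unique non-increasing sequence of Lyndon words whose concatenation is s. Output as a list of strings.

emit factor 1: 'abbaccdadd' (i=0, period=10)
emit factor 2: 'aaaac' (i=10, period=5)

["abbaccdadd", "aaaac"]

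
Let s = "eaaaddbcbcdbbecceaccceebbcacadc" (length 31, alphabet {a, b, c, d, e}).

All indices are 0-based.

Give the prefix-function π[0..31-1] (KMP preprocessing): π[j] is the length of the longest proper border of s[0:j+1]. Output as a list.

[0, 0, 0, 0, 0, 0, 0, 0, 0, 0, 0, 0, 0, 1, 0, 0, 1, 2, 0, 0, 0, 1, 1, 0, 0, 0, 0, 0, 0, 0, 0]

π[0] = 0
j=1 s[j]='a': π[1]=0 (border '')
j=2 s[j]='a': π[2]=0 (border '')
j=3 s[j]='a': π[3]=0 (border '')
j=4 s[j]='d': π[4]=0 (border '')
j=5 s[j]='d': π[5]=0 (border '')
j=6 s[j]='b': π[6]=0 (border '')
j=7 s[j]='c': π[7]=0 (border '')
j=8 s[j]='b': π[8]=0 (border '')
j=9 s[j]='c': π[9]=0 (border '')
j=10 s[j]='d': π[10]=0 (border '')
j=11 s[j]='b': π[11]=0 (border '')
j=12 s[j]='b': π[12]=0 (border '')
j=13 s[j]='e': π[13]=1 (border 'e')
j=14 s[j]='c': k: 1→0; π[14]=0 (border '')
j=15 s[j]='c': π[15]=0 (border '')
j=16 s[j]='e': π[16]=1 (border 'e')
j=17 s[j]='a': π[17]=2 (border 'ea')
j=18 s[j]='c': k: 2→0; π[18]=0 (border '')
j=19 s[j]='c': π[19]=0 (border '')
j=20 s[j]='c': π[20]=0 (border '')
j=21 s[j]='e': π[21]=1 (border 'e')
j=22 s[j]='e': k: 1→0; π[22]=1 (border 'e')
j=23 s[j]='b': k: 1→0; π[23]=0 (border '')
j=24 s[j]='b': π[24]=0 (border '')
j=25 s[j]='c': π[25]=0 (border '')
j=26 s[j]='a': π[26]=0 (border '')
j=27 s[j]='c': π[27]=0 (border '')
j=28 s[j]='a': π[28]=0 (border '')
j=29 s[j]='d': π[29]=0 (border '')
j=30 s[j]='c': π[30]=0 (border '')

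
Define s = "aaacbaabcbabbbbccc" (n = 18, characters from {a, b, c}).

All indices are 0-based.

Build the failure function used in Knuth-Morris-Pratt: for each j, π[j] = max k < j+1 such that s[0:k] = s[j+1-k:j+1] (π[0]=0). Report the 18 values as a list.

π[0] = 0
j=1 s[j]='a': π[1]=1 (border 'a')
j=2 s[j]='a': π[2]=2 (border 'aa')
j=3 s[j]='c': k: 2→1→0; π[3]=0 (border '')
j=4 s[j]='b': π[4]=0 (border '')
j=5 s[j]='a': π[5]=1 (border 'a')
j=6 s[j]='a': π[6]=2 (border 'aa')
j=7 s[j]='b': k: 2→1→0; π[7]=0 (border '')
j=8 s[j]='c': π[8]=0 (border '')
j=9 s[j]='b': π[9]=0 (border '')
j=10 s[j]='a': π[10]=1 (border 'a')
j=11 s[j]='b': k: 1→0; π[11]=0 (border '')
j=12 s[j]='b': π[12]=0 (border '')
j=13 s[j]='b': π[13]=0 (border '')
j=14 s[j]='b': π[14]=0 (border '')
j=15 s[j]='c': π[15]=0 (border '')
j=16 s[j]='c': π[16]=0 (border '')
j=17 s[j]='c': π[17]=0 (border '')

[0, 1, 2, 0, 0, 1, 2, 0, 0, 0, 1, 0, 0, 0, 0, 0, 0, 0]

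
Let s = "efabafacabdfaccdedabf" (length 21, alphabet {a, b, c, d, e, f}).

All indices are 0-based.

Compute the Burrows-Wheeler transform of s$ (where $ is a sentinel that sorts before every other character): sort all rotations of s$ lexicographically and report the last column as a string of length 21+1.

rank  rotation                last
    0  $efabafacabdfaccdedabf  f
    1  abafacabdfaccdedabf$ef  f
    2  abdfaccdedabf$efabafac  c
    3  abf$efabafacabdfaccded  d
    4  acabdfaccdedabf$efabaf  f
    5  accdedabf$efabafacabdf  f
    6  afacabdfaccdedabf$efab  b
    7  bafacabdfaccdedabf$efa  a
    8  bdfaccdedabf$efabafaca  a
    9  bf$efabafacabdfaccdeda  a
   10  cabdfaccdedabf$efabafa  a
   11  ccdedabf$efabafacabdfa  a
   12  cdedabf$efabafacabdfac  c
   13  dabf$efabafacabdfaccde  e
   14  dedabf$efabafacabdfacc  c
   15  dfaccdedabf$efabafacab  b
   16  edabf$efabafacabdfaccd  d
   17  efabafacabdfaccdedabf$  $
   18  f$efabafacabdfaccdedab  b
   19  fabafacabdfaccdedabf$e  e
   20  facabdfaccdedabf$efaba  a
   21  faccdedabf$efabafacabd  d

ffcdffbaaaaacecbd$bead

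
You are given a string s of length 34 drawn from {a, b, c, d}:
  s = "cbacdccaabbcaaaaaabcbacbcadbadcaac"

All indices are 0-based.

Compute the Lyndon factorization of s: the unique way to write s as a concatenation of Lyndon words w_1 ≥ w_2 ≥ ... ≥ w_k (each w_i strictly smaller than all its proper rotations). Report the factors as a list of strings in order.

emit factor 1: 'c' (i=0, period=1)
emit factor 2: 'b' (i=1, period=1)
emit factor 3: 'acdcc' (i=2, period=5)
emit factor 4: 'aabbc' (i=7, period=5)
emit factor 5: 'aaaaaabcbacbcadbadcaac' (i=12, period=22)

["c", "b", "acdcc", "aabbc", "aaaaaabcbacbcadbadcaac"]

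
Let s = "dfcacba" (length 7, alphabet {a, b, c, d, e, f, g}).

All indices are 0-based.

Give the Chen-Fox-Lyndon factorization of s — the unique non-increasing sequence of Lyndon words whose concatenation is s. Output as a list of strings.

["df", "c", "acb", "a"]

emit factor 1: 'df' (i=0, period=2)
emit factor 2: 'c' (i=2, period=1)
emit factor 3: 'acb' (i=3, period=3)
emit factor 4: 'a' (i=6, period=1)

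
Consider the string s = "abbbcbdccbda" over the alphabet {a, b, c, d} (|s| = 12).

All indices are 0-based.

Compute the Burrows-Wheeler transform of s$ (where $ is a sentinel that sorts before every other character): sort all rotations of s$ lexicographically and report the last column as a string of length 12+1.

ad$abbcccbdbb

rank  rotation       last
    0  $abbbcbdccbda  a
    1  a$abbbcbdccbd  d
    2  abbbcbdccbda$  $
    3  bbbcbdccbda$a  a
    4  bbcbdccbda$ab  b
    5  bcbdccbda$abb  b
    6  bda$abbbcbdcc  c
    7  bdccbda$abbbc  c
    8  cbda$abbbcbdc  c
    9  cbdccbda$abbb  b
   10  ccbda$abbbcbd  d
   11  da$abbbcbdccb  b
   12  dccbda$abbbcb  b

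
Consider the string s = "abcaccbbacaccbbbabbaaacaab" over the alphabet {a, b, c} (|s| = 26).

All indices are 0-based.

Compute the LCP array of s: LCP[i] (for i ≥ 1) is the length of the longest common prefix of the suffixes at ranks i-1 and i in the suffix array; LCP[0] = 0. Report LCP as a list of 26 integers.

[0, 2, 2, 1, 2, 2, 1, 3, 2, 5, 0, 1, 2, 2, 1, 3, 3, 2, 1, 0, 2, 6, 1, 3, 1, 4]

sorted suffixes:
  #0 SA[0]=19  'aaacaab'
  #1 SA[1]=23  'aab'
  #2 SA[2]=20  'aacaab'
  #3 SA[3]=24  'ab'
  #4 SA[4]=16  'abbaaacaab'
  #5 SA[5]=0  'abcaccbbacaccbbbabbaaacaab'
  #6 SA[6]=21  'acaab'
  #7 SA[7]=8  'acaccbbbabbaaacaab'
  #8 SA[8]=3  'accbbacaccbbbabbaaacaab'
  #9 SA[9]=10  'accbbbabbaaacaab'
  #10 SA[10]=25  'b'
  #11 SA[11]=18  'baaacaab'
  #12 SA[12]=15  'babbaaacaab'
  #13 SA[13]=7  'bacaccbbbabbaaacaab'
  #14 SA[14]=17  'bbaaacaab'
  #15 SA[15]=14  'bbabbaaacaab'
  #16 SA[16]=6  'bbacaccbbbabbaaacaab'
  #17 SA[17]=13  'bbbabbaaacaab'
  #18 SA[18]=1  'bcaccbbacaccbbbabbaaacaab'
  #19 SA[19]=22  'caab'
  #20 SA[20]=2  'caccbbacaccbbbabbaaacaab'
  #21 SA[21]=9  'caccbbbabbaaacaab'
  #22 SA[22]=5  'cbbacaccbbbabbaaacaab'
  #23 SA[23]=12  'cbbbabbaaacaab'
  #24 SA[24]=4  'ccbbacaccbbbabbaaacaab'
  #25 SA[25]=11  'ccbbbabbaaacaab'

SA = [19, 23, 20, 24, 16, 0, 21, 8, 3, 10, 25, 18, 15, 7, 17, 14, 6, 13, 1, 22, 2, 9, 5, 12, 4, 11]
rank  pair      lcp
   1  s[19:],s[23:]  2  'aa'
   2  s[23:],s[20:]  2  'aa'
   3  s[20:],s[24:]  1  'a'
   4  s[24:],s[16:]  2  'ab'
   5  s[16:],s[0:]  2  'ab'
   6  s[0:],s[21:]  1  'a'
   7  s[21:],s[8:]  3  'aca'
   8  s[8:],s[3:]  2  'ac'
   9  s[3:],s[10:]  5  'accbb'
  10  s[10:],s[25:]  0  ''
  11  s[25:],s[18:]  1  'b'
  12  s[18:],s[15:]  2  'ba'
  13  s[15:],s[7:]  2  'ba'
  14  s[7:],s[17:]  1  'b'
  15  s[17:],s[14:]  3  'bba'
  16  s[14:],s[6:]  3  'bba'
  17  s[6:],s[13:]  2  'bb'
  18  s[13:],s[1:]  1  'b'
  19  s[1:],s[22:]  0  ''
  20  s[22:],s[2:]  2  'ca'
  21  s[2:],s[9:]  6  'caccbb'
  22  s[9:],s[5:]  1  'c'
  23  s[5:],s[12:]  3  'cbb'
  24  s[12:],s[4:]  1  'c'
  25  s[4:],s[11:]  4  'ccbb'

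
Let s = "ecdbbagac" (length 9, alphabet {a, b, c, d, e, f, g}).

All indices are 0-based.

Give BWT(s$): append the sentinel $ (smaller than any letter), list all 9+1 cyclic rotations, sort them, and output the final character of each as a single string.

rank  rotation    last
    0  $ecdbbagac  c
    1  ac$ecdbbag  g
    2  agac$ecdbb  b
    3  bagac$ecdb  b
    4  bbagac$ecd  d
    5  c$ecdbbaga  a
    6  cdbbagac$e  e
    7  dbbagac$ec  c
    8  ecdbbagac$  $
    9  gac$ecdbba  a

cgbbdaec$a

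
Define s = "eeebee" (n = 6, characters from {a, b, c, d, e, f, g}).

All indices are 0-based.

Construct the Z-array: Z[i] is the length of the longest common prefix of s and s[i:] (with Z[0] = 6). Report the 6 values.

[6, 2, 1, 0, 2, 1]

Z[0]=6
i=1: fresh scan; Z[1]=2 scan→box=[1,3)
i=2: min(r-i=1, Z[1]=2)=1; Z[2]=1
i=3: fresh scan; Z[3]=0
i=4: fresh scan; Z[4]=2 scan→box=[4,6)
i=5: min(r-i=1, Z[1]=2)=1; Z[5]=1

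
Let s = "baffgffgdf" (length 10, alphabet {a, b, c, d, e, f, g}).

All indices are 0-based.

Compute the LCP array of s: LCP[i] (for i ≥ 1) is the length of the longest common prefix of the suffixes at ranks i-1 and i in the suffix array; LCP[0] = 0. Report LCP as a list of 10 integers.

[0, 0, 0, 0, 1, 3, 1, 2, 0, 1]

sorted suffixes:
  #0 SA[0]=1  'affgffgdf'
  #1 SA[1]=0  'baffgffgdf'
  #2 SA[2]=8  'df'
  #3 SA[3]=9  'f'
  #4 SA[4]=5  'ffgdf'
  #5 SA[5]=2  'ffgffgdf'
  #6 SA[6]=6  'fgdf'
  #7 SA[7]=3  'fgffgdf'
  #8 SA[8]=7  'gdf'
  #9 SA[9]=4  'gffgdf'

SA = [1, 0, 8, 9, 5, 2, 6, 3, 7, 4]
rank  pair      lcp
   1  s[1:],s[0:]  0  ''
   2  s[0:],s[8:]  0  ''
   3  s[8:],s[9:]  0  ''
   4  s[9:],s[5:]  1  'f'
   5  s[5:],s[2:]  3  'ffg'
   6  s[2:],s[6:]  1  'f'
   7  s[6:],s[3:]  2  'fg'
   8  s[3:],s[7:]  0  ''
   9  s[7:],s[4:]  1  'g'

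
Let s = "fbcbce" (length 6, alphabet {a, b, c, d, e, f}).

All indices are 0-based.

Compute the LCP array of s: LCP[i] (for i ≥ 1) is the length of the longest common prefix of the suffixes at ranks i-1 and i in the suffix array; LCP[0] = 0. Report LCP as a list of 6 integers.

rank | idx | suffix
   0 |   1 | bcbce
   1 |   3 | bce
   2 |   2 | cbce
   3 |   4 | ce
   4 |   5 | e
   5 |   0 | fbcbce

SA = [1, 3, 2, 4, 5, 0]
rank  pair      lcp
   1  s[1:],s[3:]  2  'bc'
   2  s[3:],s[2:]  0  ''
   3  s[2:],s[4:]  1  'c'
   4  s[4:],s[5:]  0  ''
   5  s[5:],s[0:]  0  ''

[0, 2, 0, 1, 0, 0]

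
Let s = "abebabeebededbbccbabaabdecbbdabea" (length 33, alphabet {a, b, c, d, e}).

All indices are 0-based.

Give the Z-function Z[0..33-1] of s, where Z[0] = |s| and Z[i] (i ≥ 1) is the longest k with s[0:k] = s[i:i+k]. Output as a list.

[33, 0, 0, 0, 3, 0, 0, 0, 0, 0, 0, 0, 0, 0, 0, 0, 0, 0, 2, 0, 1, 2, 0, 0, 0, 0, 0, 0, 0, 3, 0, 0, 1]

Z[0]=33
i=1: i≥r, start 0; Z[1]=0
i=2: i≥r, start 0; Z[2]=0
i=3: i≥r, start 0; Z[3]=0
i=4: i≥r, start 0; Z[4]=3 grow→box=[4,7)
i=5: min(r-i=2, Z[1]=0)=0; Z[5]=0
i=6: min(r-i=1, Z[2]=0)=0; Z[6]=0
i=7: i≥r, start 0; Z[7]=0
i=8: i≥r, start 0; Z[8]=0
i=9: i≥r, start 0; Z[9]=0
i=10: i≥r, start 0; Z[10]=0
i=11: i≥r, start 0; Z[11]=0
i=12: i≥r, start 0; Z[12]=0
i=13: i≥r, start 0; Z[13]=0
i=14: i≥r, start 0; Z[14]=0
i=15: i≥r, start 0; Z[15]=0
i=16: i≥r, start 0; Z[16]=0
i=17: i≥r, start 0; Z[17]=0
i=18: i≥r, start 0; Z[18]=2 grow→box=[18,20)
i=19: min(r-i=1, Z[1]=0)=0; Z[19]=0
i=20: i≥r, start 0; Z[20]=1 grow→box=[20,21)
i=21: i≥r, start 0; Z[21]=2 grow→box=[21,23)
i=22: min(r-i=1, Z[1]=0)=0; Z[22]=0
i=23: i≥r, start 0; Z[23]=0
i=24: i≥r, start 0; Z[24]=0
i=25: i≥r, start 0; Z[25]=0
i=26: i≥r, start 0; Z[26]=0
i=27: i≥r, start 0; Z[27]=0
i=28: i≥r, start 0; Z[28]=0
i=29: i≥r, start 0; Z[29]=3 grow→box=[29,32)
i=30: min(r-i=2, Z[1]=0)=0; Z[30]=0
i=31: min(r-i=1, Z[2]=0)=0; Z[31]=0
i=32: i≥r, start 0; Z[32]=1 grow→box=[32,33)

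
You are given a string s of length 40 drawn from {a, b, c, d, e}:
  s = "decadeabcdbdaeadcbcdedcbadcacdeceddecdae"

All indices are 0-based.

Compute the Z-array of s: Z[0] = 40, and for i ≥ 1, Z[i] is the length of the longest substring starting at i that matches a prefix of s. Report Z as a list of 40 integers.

[40, 0, 0, 0, 2, 0, 0, 0, 0, 1, 0, 1, 0, 0, 0, 1, 0, 0, 0, 2, 0, 1, 0, 0, 0, 1, 0, 0, 0, 3, 0, 0, 0, 1, 3, 0, 0, 1, 0, 0]

Z[0]=40
i=1: outside box; Z[1]=0
i=2: outside box; Z[2]=0
i=3: outside box; Z[3]=0
i=4: outside box; Z[4]=2 scan→box=[4,6)
i=5: min(r-i=1, Z[1]=0)=0; Z[5]=0
i=6: outside box; Z[6]=0
i=7: outside box; Z[7]=0
i=8: outside box; Z[8]=0
i=9: outside box; Z[9]=1 scan→box=[9,10)
i=10: outside box; Z[10]=0
i=11: outside box; Z[11]=1 scan→box=[11,12)
i=12: outside box; Z[12]=0
i=13: outside box; Z[13]=0
i=14: outside box; Z[14]=0
i=15: outside box; Z[15]=1 scan→box=[15,16)
i=16: outside box; Z[16]=0
i=17: outside box; Z[17]=0
i=18: outside box; Z[18]=0
i=19: outside box; Z[19]=2 scan→box=[19,21)
i=20: min(r-i=1, Z[1]=0)=0; Z[20]=0
i=21: outside box; Z[21]=1 scan→box=[21,22)
i=22: outside box; Z[22]=0
i=23: outside box; Z[23]=0
i=24: outside box; Z[24]=0
i=25: outside box; Z[25]=1 scan→box=[25,26)
i=26: outside box; Z[26]=0
i=27: outside box; Z[27]=0
i=28: outside box; Z[28]=0
i=29: outside box; Z[29]=3 scan→box=[29,32)
i=30: min(r-i=2, Z[1]=0)=0; Z[30]=0
i=31: min(r-i=1, Z[2]=0)=0; Z[31]=0
i=32: outside box; Z[32]=0
i=33: outside box; Z[33]=1 scan→box=[33,34)
i=34: outside box; Z[34]=3 scan→box=[34,37)
i=35: min(r-i=2, Z[1]=0)=0; Z[35]=0
i=36: min(r-i=1, Z[2]=0)=0; Z[36]=0
i=37: outside box; Z[37]=1 scan→box=[37,38)
i=38: outside box; Z[38]=0
i=39: outside box; Z[39]=0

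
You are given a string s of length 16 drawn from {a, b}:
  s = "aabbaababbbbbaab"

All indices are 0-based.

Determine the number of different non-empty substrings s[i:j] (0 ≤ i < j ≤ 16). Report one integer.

sorted suffixes:
  #0 SA[0]=13  'aab'
  #1 SA[1]=4  'aababbbbbaab'
  #2 SA[2]=0  'aabbaababbbbbaab'
  #3 SA[3]=14  'ab'
  #4 SA[4]=5  'ababbbbbaab'
  #5 SA[5]=1  'abbaababbbbbaab'
  #6 SA[6]=7  'abbbbbaab'
  #7 SA[7]=15  'b'
  #8 SA[8]=12  'baab'
  #9 SA[9]=3  'baababbbbbaab'
  #10 SA[10]=6  'babbbbbaab'
  #11 SA[11]=11  'bbaab'
  #12 SA[12]=2  'bbaababbbbbaab'
  #13 SA[13]=10  'bbbaab'
  #14 SA[14]=9  'bbbbaab'
  #15 SA[15]=8  'bbbbbaab'

SA = [13, 4, 0, 14, 5, 1, 7, 15, 12, 3, 6, 11, 2, 10, 9, 8]
[i] adj suffixes → lcp
  [1] 13/4 → 3 ('aab')
  [2] 4/0 → 3 ('aab')
  [3] 0/14 → 1 ('a')
  [4] 14/5 → 2 ('ab')
  [5] 5/1 → 2 ('ab')
  [6] 1/7 → 3 ('abb')
  [7] 7/15 → 0 ('')
  [8] 15/12 → 1 ('b')
  [9] 12/3 → 4 ('baab')
  [10] 3/6 → 2 ('ba')
  [11] 6/11 → 1 ('b')
  [12] 11/2 → 5 ('bbaab')
  [13] 2/10 → 2 ('bb')
  [14] 10/9 → 3 ('bbb')
  [15] 9/8 → 4 ('bbbb')

n(n+1)/2 = 16·17/2 = 136
Σ LCP = 0 + 3 + 3 + 1 + 2 + 2 + 3 + 0 + 1 + 4 + 2 + 1 + 5 + 2 + 3 + 4 = 36
distinct = 136 − 36 = 100

100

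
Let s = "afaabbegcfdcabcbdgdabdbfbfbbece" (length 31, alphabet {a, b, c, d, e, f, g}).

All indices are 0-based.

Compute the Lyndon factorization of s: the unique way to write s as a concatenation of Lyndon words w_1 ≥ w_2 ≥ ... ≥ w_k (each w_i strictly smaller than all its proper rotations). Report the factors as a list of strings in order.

["af", "aabbegcfdcabcbdgdabdbfbfbbece"]

emit factor 1: 'af' (i=0, period=2)
emit factor 2: 'aabbegcfdcabcbdgdabdbfbfbbece' (i=2, period=29)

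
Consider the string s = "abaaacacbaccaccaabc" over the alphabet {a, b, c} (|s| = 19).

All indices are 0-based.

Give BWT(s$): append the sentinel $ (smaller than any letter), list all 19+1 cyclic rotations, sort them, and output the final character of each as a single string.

cbca$aaccbacabcacaaa

rank  rotation              last
    0  $abaaacacbaccaccaabc  c
    1  aaacacbaccaccaabc$ab  b
    2  aabc$abaaacacbaccacc  c
    3  aacacbaccaccaabc$aba  a
    4  abaaacacbaccaccaabc$  $
    5  abc$abaaacacbaccacca  a
    6  acacbaccaccaabc$abaa  a
    7  acbaccaccaabc$abaaac  c
    8  accaabc$abaaacacbacc  c
    9  accaccaabc$abaaacacb  b
   10  baaacacbaccaccaabc$a  a
   11  baccaccaabc$abaaacac  c
   12  bc$abaaacacbaccaccaa  a
   13  c$abaaacacbaccaccaab  b
   14  caabc$abaaacacbaccac  c
   15  cacbaccaccaabc$abaaa  a
   16  caccaabc$abaaacacbac  c
   17  cbaccaccaabc$abaaaca  a
   18  ccaabc$abaaacacbacca  a
   19  ccaccaabc$abaaacacba  a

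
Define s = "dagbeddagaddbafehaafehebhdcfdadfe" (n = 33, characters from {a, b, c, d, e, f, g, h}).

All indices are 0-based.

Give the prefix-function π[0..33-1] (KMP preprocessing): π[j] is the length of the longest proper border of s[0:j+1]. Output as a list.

π[0] = 0
j=1 s[j]='a': π[1]=0 (border '')
j=2 s[j]='g': π[2]=0 (border '')
j=3 s[j]='b': π[3]=0 (border '')
j=4 s[j]='e': π[4]=0 (border '')
j=5 s[j]='d': π[5]=1 (border 'd')
j=6 s[j]='d': k: 1→0; π[6]=1 (border 'd')
j=7 s[j]='a': π[7]=2 (border 'da')
j=8 s[j]='g': π[8]=3 (border 'dag')
j=9 s[j]='a': k: 3→0; π[9]=0 (border '')
j=10 s[j]='d': π[10]=1 (border 'd')
j=11 s[j]='d': k: 1→0; π[11]=1 (border 'd')
j=12 s[j]='b': k: 1→0; π[12]=0 (border '')
j=13 s[j]='a': π[13]=0 (border '')
j=14 s[j]='f': π[14]=0 (border '')
j=15 s[j]='e': π[15]=0 (border '')
j=16 s[j]='h': π[16]=0 (border '')
j=17 s[j]='a': π[17]=0 (border '')
j=18 s[j]='a': π[18]=0 (border '')
j=19 s[j]='f': π[19]=0 (border '')
j=20 s[j]='e': π[20]=0 (border '')
j=21 s[j]='h': π[21]=0 (border '')
j=22 s[j]='e': π[22]=0 (border '')
j=23 s[j]='b': π[23]=0 (border '')
j=24 s[j]='h': π[24]=0 (border '')
j=25 s[j]='d': π[25]=1 (border 'd')
j=26 s[j]='c': k: 1→0; π[26]=0 (border '')
j=27 s[j]='f': π[27]=0 (border '')
j=28 s[j]='d': π[28]=1 (border 'd')
j=29 s[j]='a': π[29]=2 (border 'da')
j=30 s[j]='d': k: 2→0; π[30]=1 (border 'd')
j=31 s[j]='f': k: 1→0; π[31]=0 (border '')
j=32 s[j]='e': π[32]=0 (border '')

[0, 0, 0, 0, 0, 1, 1, 2, 3, 0, 1, 1, 0, 0, 0, 0, 0, 0, 0, 0, 0, 0, 0, 0, 0, 1, 0, 0, 1, 2, 1, 0, 0]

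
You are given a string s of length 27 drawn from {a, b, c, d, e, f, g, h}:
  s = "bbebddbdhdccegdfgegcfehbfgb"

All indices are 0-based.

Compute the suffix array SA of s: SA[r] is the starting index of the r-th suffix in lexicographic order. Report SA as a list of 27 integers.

sorted suffixes:
  #0 SA[0]=26  'b'
  #1 SA[1]=0  'bbebddbdhdccegdfgegcfehbfgb'
  #2 SA[2]=3  'bddbdhdccegdfgegcfehbfgb'
  #3 SA[3]=6  'bdhdccegdfgegcfehbfgb'
  #4 SA[4]=1  'bebddbdhdccegdfgegcfehbfgb'
  #5 SA[5]=23  'bfgb'
  #6 SA[6]=10  'ccegdfgegcfehbfgb'
  #7 SA[7]=11  'cegdfgegcfehbfgb'
  #8 SA[8]=19  'cfehbfgb'
  #9 SA[9]=5  'dbdhdccegdfgegcfehbfgb'
  #10 SA[10]=9  'dccegdfgegcfehbfgb'
  #11 SA[11]=4  'ddbdhdccegdfgegcfehbfgb'
  #12 SA[12]=14  'dfgegcfehbfgb'
  #13 SA[13]=7  'dhdccegdfgegcfehbfgb'
  #14 SA[14]=2  'ebddbdhdccegdfgegcfehbfgb'
  #15 SA[15]=17  'egcfehbfgb'
  #16 SA[16]=12  'egdfgegcfehbfgb'
  #17 SA[17]=21  'ehbfgb'
  #18 SA[18]=20  'fehbfgb'
  #19 SA[19]=24  'fgb'
  #20 SA[20]=15  'fgegcfehbfgb'
  #21 SA[21]=25  'gb'
  #22 SA[22]=18  'gcfehbfgb'
  #23 SA[23]=13  'gdfgegcfehbfgb'
  #24 SA[24]=16  'gegcfehbfgb'
  #25 SA[25]=22  'hbfgb'
  #26 SA[26]=8  'hdccegdfgegcfehbfgb'

[26, 0, 3, 6, 1, 23, 10, 11, 19, 5, 9, 4, 14, 7, 2, 17, 12, 21, 20, 24, 15, 25, 18, 13, 16, 22, 8]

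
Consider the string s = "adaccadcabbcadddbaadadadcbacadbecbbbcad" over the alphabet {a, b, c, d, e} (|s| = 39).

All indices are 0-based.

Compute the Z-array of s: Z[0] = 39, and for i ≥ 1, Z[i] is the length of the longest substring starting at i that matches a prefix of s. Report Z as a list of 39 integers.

Z[0]=39
i=1: outside box; Z[1]=0
i=2: outside box; Z[2]=1 scan→box=[2,3)
i=3: outside box; Z[3]=0
i=4: outside box; Z[4]=0
i=5: outside box; Z[5]=2 scan→box=[5,7)
i=6: min(r-i=1, Z[1]=0)=0; Z[6]=0
i=7: outside box; Z[7]=0
i=8: outside box; Z[8]=1 scan→box=[8,9)
i=9: outside box; Z[9]=0
i=10: outside box; Z[10]=0
i=11: outside box; Z[11]=0
i=12: outside box; Z[12]=2 scan→box=[12,14)
i=13: min(r-i=1, Z[1]=0)=0; Z[13]=0
i=14: outside box; Z[14]=0
i=15: outside box; Z[15]=0
i=16: outside box; Z[16]=0
i=17: outside box; Z[17]=1 scan→box=[17,18)
i=18: outside box; Z[18]=3 scan→box=[18,21)
i=19: min(r-i=2, Z[1]=0)=0; Z[19]=0
i=20: min(r-i=1, Z[2]=1)=1; Z[20]=3 scan→box=[20,23)
i=21: min(r-i=2, Z[1]=0)=0; Z[21]=0
i=22: min(r-i=1, Z[2]=1)=1; Z[22]=2 scan→box=[22,24)
i=23: min(r-i=1, Z[1]=0)=0; Z[23]=0
i=24: outside box; Z[24]=0
i=25: outside box; Z[25]=0
i=26: outside box; Z[26]=1 scan→box=[26,27)
i=27: outside box; Z[27]=0
i=28: outside box; Z[28]=2 scan→box=[28,30)
i=29: min(r-i=1, Z[1]=0)=0; Z[29]=0
i=30: outside box; Z[30]=0
i=31: outside box; Z[31]=0
i=32: outside box; Z[32]=0
i=33: outside box; Z[33]=0
i=34: outside box; Z[34]=0
i=35: outside box; Z[35]=0
i=36: outside box; Z[36]=0
i=37: outside box; Z[37]=2 scan→box=[37,39)
i=38: min(r-i=1, Z[1]=0)=0; Z[38]=0

[39, 0, 1, 0, 0, 2, 0, 0, 1, 0, 0, 0, 2, 0, 0, 0, 0, 1, 3, 0, 3, 0, 2, 0, 0, 0, 1, 0, 2, 0, 0, 0, 0, 0, 0, 0, 0, 2, 0]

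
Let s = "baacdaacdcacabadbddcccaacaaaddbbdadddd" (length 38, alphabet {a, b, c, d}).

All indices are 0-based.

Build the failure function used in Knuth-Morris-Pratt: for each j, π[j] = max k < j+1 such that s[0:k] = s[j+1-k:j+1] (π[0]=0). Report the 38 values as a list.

[0, 0, 0, 0, 0, 0, 0, 0, 0, 0, 0, 0, 0, 1, 2, 0, 1, 0, 0, 0, 0, 0, 0, 0, 0, 0, 0, 0, 0, 0, 1, 1, 0, 0, 0, 0, 0, 0]

π[0] = 0
j=1 s[j]='a': π[1]=0 (border '')
j=2 s[j]='a': π[2]=0 (border '')
j=3 s[j]='c': π[3]=0 (border '')
j=4 s[j]='d': π[4]=0 (border '')
j=5 s[j]='a': π[5]=0 (border '')
j=6 s[j]='a': π[6]=0 (border '')
j=7 s[j]='c': π[7]=0 (border '')
j=8 s[j]='d': π[8]=0 (border '')
j=9 s[j]='c': π[9]=0 (border '')
j=10 s[j]='a': π[10]=0 (border '')
j=11 s[j]='c': π[11]=0 (border '')
j=12 s[j]='a': π[12]=0 (border '')
j=13 s[j]='b': π[13]=1 (border 'b')
j=14 s[j]='a': π[14]=2 (border 'ba')
j=15 s[j]='d': k: 2→0; π[15]=0 (border '')
j=16 s[j]='b': π[16]=1 (border 'b')
j=17 s[j]='d': k: 1→0; π[17]=0 (border '')
j=18 s[j]='d': π[18]=0 (border '')
j=19 s[j]='c': π[19]=0 (border '')
j=20 s[j]='c': π[20]=0 (border '')
j=21 s[j]='c': π[21]=0 (border '')
j=22 s[j]='a': π[22]=0 (border '')
j=23 s[j]='a': π[23]=0 (border '')
j=24 s[j]='c': π[24]=0 (border '')
j=25 s[j]='a': π[25]=0 (border '')
j=26 s[j]='a': π[26]=0 (border '')
j=27 s[j]='a': π[27]=0 (border '')
j=28 s[j]='d': π[28]=0 (border '')
j=29 s[j]='d': π[29]=0 (border '')
j=30 s[j]='b': π[30]=1 (border 'b')
j=31 s[j]='b': k: 1→0; π[31]=1 (border 'b')
j=32 s[j]='d': k: 1→0; π[32]=0 (border '')
j=33 s[j]='a': π[33]=0 (border '')
j=34 s[j]='d': π[34]=0 (border '')
j=35 s[j]='d': π[35]=0 (border '')
j=36 s[j]='d': π[36]=0 (border '')
j=37 s[j]='d': π[37]=0 (border '')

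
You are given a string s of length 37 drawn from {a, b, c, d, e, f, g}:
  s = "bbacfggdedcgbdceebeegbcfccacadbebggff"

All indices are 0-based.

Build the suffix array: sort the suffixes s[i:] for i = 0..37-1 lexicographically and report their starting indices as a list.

rank→(start, suffix):
  0 → (26, 'acadbebggff')
  1 → (2, 'acfggdedcgbdceebeegbcfccacadbebggff')
  2 → (28, 'adbebggff')
  3 → (1, 'bacfggdedcgbdceebeegbcfccacadbebggff')
  4 → (0, 'bbacfggdedcgbdceebeegbcfccacadbebggff')
  5 → (21, 'bcfccacadbebggff')
  6 → (12, 'bdceebeegbcfccacadbebggff')
  7 → (30, 'bebggff')
  8 → (17, 'beegbcfccacadbebggff')
  9 → (32, 'bggff')
  10 → (25, 'cacadbebggff')
  11 → (27, 'cadbebggff')
  12 → (24, 'ccacadbebggff')
  13 → (14, 'ceebeegbcfccacadbebggff')
  14 → (22, 'cfccacadbebggff')
  15 → (3, 'cfggdedcgbdceebeegbcfccacadbebggff')
  16 → (10, 'cgbdceebeegbcfccacadbebggff')
  17 → (29, 'dbebggff')
  18 → (13, 'dceebeegbcfccacadbebggff')
  19 → (9, 'dcgbdceebeegbcfccacadbebggff')
  20 → (7, 'dedcgbdceebeegbcfccacadbebggff')
  21 → (16, 'ebeegbcfccacadbebggff')
  22 → (31, 'ebggff')
  23 → (8, 'edcgbdceebeegbcfccacadbebggff')
  24 → (15, 'eebeegbcfccacadbebggff')
  25 → (18, 'eegbcfccacadbebggff')
  26 → (19, 'egbcfccacadbebggff')
  27 → (36, 'f')
  28 → (23, 'fccacadbebggff')
  29 → (35, 'ff')
  30 → (4, 'fggdedcgbdceebeegbcfccacadbebggff')
  31 → (20, 'gbcfccacadbebggff')
  32 → (11, 'gbdceebeegbcfccacadbebggff')
  33 → (6, 'gdedcgbdceebeegbcfccacadbebggff')
  34 → (34, 'gff')
  35 → (5, 'ggdedcgbdceebeegbcfccacadbebggff')
  36 → (33, 'ggff')

[26, 2, 28, 1, 0, 21, 12, 30, 17, 32, 25, 27, 24, 14, 22, 3, 10, 29, 13, 9, 7, 16, 31, 8, 15, 18, 19, 36, 23, 35, 4, 20, 11, 6, 34, 5, 33]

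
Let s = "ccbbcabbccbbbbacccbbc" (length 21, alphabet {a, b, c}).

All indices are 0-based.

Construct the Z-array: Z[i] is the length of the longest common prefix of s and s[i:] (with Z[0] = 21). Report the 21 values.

[21, 1, 0, 0, 1, 0, 0, 0, 4, 1, 0, 0, 0, 0, 0, 2, 5, 1, 0, 0, 1]

Z[0]=21
i=1: i≥r, start 0; Z[1]=1 grow→box=[1,2)
i=2: i≥r, start 0; Z[2]=0
i=3: i≥r, start 0; Z[3]=0
i=4: i≥r, start 0; Z[4]=1 grow→box=[4,5)
i=5: i≥r, start 0; Z[5]=0
i=6: i≥r, start 0; Z[6]=0
i=7: i≥r, start 0; Z[7]=0
i=8: i≥r, start 0; Z[8]=4 grow→box=[8,12)
i=9: min(r-i=3, Z[1]=1)=1; Z[9]=1
i=10: min(r-i=2, Z[2]=0)=0; Z[10]=0
i=11: min(r-i=1, Z[3]=0)=0; Z[11]=0
i=12: i≥r, start 0; Z[12]=0
i=13: i≥r, start 0; Z[13]=0
i=14: i≥r, start 0; Z[14]=0
i=15: i≥r, start 0; Z[15]=2 grow→box=[15,17)
i=16: min(r-i=1, Z[1]=1)=1; Z[16]=5 grow→box=[16,21)
i=17: min(r-i=4, Z[1]=1)=1; Z[17]=1
i=18: min(r-i=3, Z[2]=0)=0; Z[18]=0
i=19: min(r-i=2, Z[3]=0)=0; Z[19]=0
i=20: min(r-i=1, Z[4]=1)=1; Z[20]=1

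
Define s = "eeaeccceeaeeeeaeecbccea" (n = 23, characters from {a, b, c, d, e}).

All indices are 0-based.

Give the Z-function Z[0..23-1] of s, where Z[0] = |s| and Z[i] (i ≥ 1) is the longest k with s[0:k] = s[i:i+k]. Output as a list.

Z[0]=23
i=1: i≥r, start 0; Z[1]=1 scan→box=[1,2)
i=2: i≥r, start 0; Z[2]=0
i=3: i≥r, start 0; Z[3]=1 scan→box=[3,4)
i=4: i≥r, start 0; Z[4]=0
i=5: i≥r, start 0; Z[5]=0
i=6: i≥r, start 0; Z[6]=0
i=7: i≥r, start 0; Z[7]=4 scan→box=[7,11)
i=8: min(r-i=3, Z[1]=1)=1; Z[8]=1
i=9: min(r-i=2, Z[2]=0)=0; Z[9]=0
i=10: min(r-i=1, Z[3]=1)=1; Z[10]=2 scan→box=[10,12)
i=11: min(r-i=1, Z[1]=1)=1; Z[11]=2 scan→box=[11,13)
i=12: min(r-i=1, Z[1]=1)=1; Z[12]=4 scan→box=[12,16)
i=13: min(r-i=3, Z[1]=1)=1; Z[13]=1
i=14: min(r-i=2, Z[2]=0)=0; Z[14]=0
i=15: min(r-i=1, Z[3]=1)=1; Z[15]=2 scan→box=[15,17)
i=16: min(r-i=1, Z[1]=1)=1; Z[16]=1
i=17: i≥r, start 0; Z[17]=0
i=18: i≥r, start 0; Z[18]=0
i=19: i≥r, start 0; Z[19]=0
i=20: i≥r, start 0; Z[20]=0
i=21: i≥r, start 0; Z[21]=1 scan→box=[21,22)
i=22: i≥r, start 0; Z[22]=0

[23, 1, 0, 1, 0, 0, 0, 4, 1, 0, 2, 2, 4, 1, 0, 2, 1, 0, 0, 0, 0, 1, 0]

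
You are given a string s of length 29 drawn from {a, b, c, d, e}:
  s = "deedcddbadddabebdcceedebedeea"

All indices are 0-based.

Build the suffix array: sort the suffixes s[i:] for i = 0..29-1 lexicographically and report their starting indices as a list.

[28, 12, 8, 7, 15, 13, 23, 17, 4, 18, 11, 6, 16, 3, 10, 5, 9, 21, 25, 0, 27, 14, 22, 2, 20, 24, 26, 1, 19]

rank→(start, suffix):
  0 → (28, 'a')
  1 → (12, 'abebdcceedebedeea')
  2 → (8, 'adddabebdcceedebedeea')
  3 → (7, 'badddabebdcceedebedeea')
  4 → (15, 'bdcceedebedeea')
  5 → (13, 'bebdcceedebedeea')
  6 → (23, 'bedeea')
  7 → (17, 'cceedebedeea')
  8 → (4, 'cddbadddabebdcceedebedeea')
  9 → (18, 'ceedebedeea')
  10 → (11, 'dabebdcceedebedeea')
  11 → (6, 'dbadddabebdcceedebedeea')
  12 → (16, 'dcceedebedeea')
  13 → (3, 'dcddbadddabebdcceedebedeea')
  14 → (10, 'ddabebdcceedebedeea')
  15 → (5, 'ddbadddabebdcceedebedeea')
  16 → (9, 'dddabebdcceedebedeea')
  17 → (21, 'debedeea')
  18 → (25, 'deea')
  19 → (0, 'deedcddbadddabebdcceedebedeea')
  20 → (27, 'ea')
  21 → (14, 'ebdcceedebedeea')
  22 → (22, 'ebedeea')
  23 → (2, 'edcddbadddabebdcceedebedeea')
  24 → (20, 'edebedeea')
  25 → (24, 'edeea')
  26 → (26, 'eea')
  27 → (1, 'eedcddbadddabebdcceedebedeea')
  28 → (19, 'eedebedeea')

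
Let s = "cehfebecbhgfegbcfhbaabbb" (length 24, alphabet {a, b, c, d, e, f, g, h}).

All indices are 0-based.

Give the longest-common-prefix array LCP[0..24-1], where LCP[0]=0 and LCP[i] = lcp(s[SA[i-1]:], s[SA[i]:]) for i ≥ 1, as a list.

sorted suffixes:
  #0 SA[0]=19  'aabbb'
  #1 SA[1]=20  'abbb'
  #2 SA[2]=23  'b'
  #3 SA[3]=18  'baabbb'
  #4 SA[4]=22  'bb'
  #5 SA[5]=21  'bbb'
  #6 SA[6]=14  'bcfhbaabbb'
  #7 SA[7]=5  'becbhgfegbcfhbaabbb'
  #8 SA[8]=8  'bhgfegbcfhbaabbb'
  #9 SA[9]=7  'cbhgfegbcfhbaabbb'
  #10 SA[10]=0  'cehfebecbhgfegbcfhbaabbb'
  #11 SA[11]=15  'cfhbaabbb'
  #12 SA[12]=4  'ebecbhgfegbcfhbaabbb'
  #13 SA[13]=6  'ecbhgfegbcfhbaabbb'
  #14 SA[14]=12  'egbcfhbaabbb'
  #15 SA[15]=1  'ehfebecbhgfegbcfhbaabbb'
  #16 SA[16]=3  'febecbhgfegbcfhbaabbb'
  #17 SA[17]=11  'fegbcfhbaabbb'
  #18 SA[18]=16  'fhbaabbb'
  #19 SA[19]=13  'gbcfhbaabbb'
  #20 SA[20]=10  'gfegbcfhbaabbb'
  #21 SA[21]=17  'hbaabbb'
  #22 SA[22]=2  'hfebecbhgfegbcfhbaabbb'
  #23 SA[23]=9  'hgfegbcfhbaabbb'

SA = [19, 20, 23, 18, 22, 21, 14, 5, 8, 7, 0, 15, 4, 6, 12, 1, 3, 11, 16, 13, 10, 17, 2, 9]
[i] adj suffixes → lcp
  [1] 19/20 → 1 ('a')
  [2] 20/23 → 0 ('')
  [3] 23/18 → 1 ('b')
  [4] 18/22 → 1 ('b')
  [5] 22/21 → 2 ('bb')
  [6] 21/14 → 1 ('b')
  [7] 14/5 → 1 ('b')
  [8] 5/8 → 1 ('b')
  [9] 8/7 → 0 ('')
  [10] 7/0 → 1 ('c')
  [11] 0/15 → 1 ('c')
  [12] 15/4 → 0 ('')
  [13] 4/6 → 1 ('e')
  [14] 6/12 → 1 ('e')
  [15] 12/1 → 1 ('e')
  [16] 1/3 → 0 ('')
  [17] 3/11 → 2 ('fe')
  [18] 11/16 → 1 ('f')
  [19] 16/13 → 0 ('')
  [20] 13/10 → 1 ('g')
  [21] 10/17 → 0 ('')
  [22] 17/2 → 1 ('h')
  [23] 2/9 → 1 ('h')

[0, 1, 0, 1, 1, 2, 1, 1, 1, 0, 1, 1, 0, 1, 1, 1, 0, 2, 1, 0, 1, 0, 1, 1]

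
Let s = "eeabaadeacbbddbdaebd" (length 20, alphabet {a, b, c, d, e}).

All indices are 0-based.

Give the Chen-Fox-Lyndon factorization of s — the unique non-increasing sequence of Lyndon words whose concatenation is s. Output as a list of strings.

["e", "e", "ab", "aadeacbbddbdaebd"]

emit factor 1: 'e' (i=0, period=1)
emit factor 2: 'e' (i=1, period=1)
emit factor 3: 'ab' (i=2, period=2)
emit factor 4: 'aadeacbbddbdaebd' (i=4, period=16)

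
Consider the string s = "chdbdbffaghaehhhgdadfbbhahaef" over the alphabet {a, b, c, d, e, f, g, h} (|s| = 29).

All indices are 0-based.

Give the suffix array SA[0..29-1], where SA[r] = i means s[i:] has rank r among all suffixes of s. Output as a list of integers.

sorted suffixes:
  #0 SA[0]=18  'adfbbhahaef'
  #1 SA[1]=26  'aef'
  #2 SA[2]=11  'aehhhgdadfbbhahaef'
  #3 SA[3]=8  'aghaehhhgdadfbbhahaef'
  #4 SA[4]=24  'ahaef'
  #5 SA[5]=21  'bbhahaef'
  #6 SA[6]=3  'bdbffaghaehhhgdadfbbhahaef'
  #7 SA[7]=5  'bffaghaehhhgdadfbbhahaef'
  #8 SA[8]=22  'bhahaef'
  #9 SA[9]=0  'chdbdbffaghaehhhgdadfbbhahaef'
  #10 SA[10]=17  'dadfbbhahaef'
  #11 SA[11]=2  'dbdbffaghaehhhgdadfbbhahaef'
  #12 SA[12]=4  'dbffaghaehhhgdadfbbhahaef'
  #13 SA[13]=19  'dfbbhahaef'
  #14 SA[14]=27  'ef'
  #15 SA[15]=12  'ehhhgdadfbbhahaef'
  #16 SA[16]=28  'f'
  #17 SA[17]=7  'faghaehhhgdadfbbhahaef'
  #18 SA[18]=20  'fbbhahaef'
  #19 SA[19]=6  'ffaghaehhhgdadfbbhahaef'
  #20 SA[20]=16  'gdadfbbhahaef'
  #21 SA[21]=9  'ghaehhhgdadfbbhahaef'
  #22 SA[22]=25  'haef'
  #23 SA[23]=10  'haehhhgdadfbbhahaef'
  #24 SA[24]=23  'hahaef'
  #25 SA[25]=1  'hdbdbffaghaehhhgdadfbbhahaef'
  #26 SA[26]=15  'hgdadfbbhahaef'
  #27 SA[27]=14  'hhgdadfbbhahaef'
  #28 SA[28]=13  'hhhgdadfbbhahaef'

[18, 26, 11, 8, 24, 21, 3, 5, 22, 0, 17, 2, 4, 19, 27, 12, 28, 7, 20, 6, 16, 9, 25, 10, 23, 1, 15, 14, 13]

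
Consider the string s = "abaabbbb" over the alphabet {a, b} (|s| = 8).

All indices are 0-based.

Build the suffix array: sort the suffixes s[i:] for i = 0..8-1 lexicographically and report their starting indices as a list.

sorted suffixes:
  #0 SA[0]=2  'aabbbb'
  #1 SA[1]=0  'abaabbbb'
  #2 SA[2]=3  'abbbb'
  #3 SA[3]=7  'b'
  #4 SA[4]=1  'baabbbb'
  #5 SA[5]=6  'bb'
  #6 SA[6]=5  'bbb'
  #7 SA[7]=4  'bbbb'

[2, 0, 3, 7, 1, 6, 5, 4]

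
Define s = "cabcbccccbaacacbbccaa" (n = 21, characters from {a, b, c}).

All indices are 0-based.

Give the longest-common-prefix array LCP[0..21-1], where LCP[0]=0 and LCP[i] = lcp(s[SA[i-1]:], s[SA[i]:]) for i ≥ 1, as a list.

sorted suffixes:
  #0 SA[0]=20  'a'
  #1 SA[1]=19  'aa'
  #2 SA[2]=10  'aacacbbccaa'
  #3 SA[3]=1  'abcbccccbaacacbbccaa'
  #4 SA[4]=11  'acacbbccaa'
  #5 SA[5]=13  'acbbccaa'
  #6 SA[6]=9  'baacacbbccaa'
  #7 SA[7]=15  'bbccaa'
  #8 SA[8]=2  'bcbccccbaacacbbccaa'
  #9 SA[9]=16  'bccaa'
  #10 SA[10]=4  'bccccbaacacbbccaa'
  #11 SA[11]=18  'caa'
  #12 SA[12]=0  'cabcbccccbaacacbbccaa'
  #13 SA[13]=12  'cacbbccaa'
  #14 SA[14]=8  'cbaacacbbccaa'
  #15 SA[15]=14  'cbbccaa'
  #16 SA[16]=3  'cbccccbaacacbbccaa'
  #17 SA[17]=17  'ccaa'
  #18 SA[18]=7  'ccbaacacbbccaa'
  #19 SA[19]=6  'cccbaacacbbccaa'
  #20 SA[20]=5  'ccccbaacacbbccaa'

SA = [20, 19, 10, 1, 11, 13, 9, 15, 2, 16, 4, 18, 0, 12, 8, 14, 3, 17, 7, 6, 5]
[i] adj suffixes → lcp
  [1] 20/19 → 1 ('a')
  [2] 19/10 → 2 ('aa')
  [3] 10/1 → 1 ('a')
  [4] 1/11 → 1 ('a')
  [5] 11/13 → 2 ('ac')
  [6] 13/9 → 0 ('')
  [7] 9/15 → 1 ('b')
  [8] 15/2 → 1 ('b')
  [9] 2/16 → 2 ('bc')
  [10] 16/4 → 3 ('bcc')
  [11] 4/18 → 0 ('')
  [12] 18/0 → 2 ('ca')
  [13] 0/12 → 2 ('ca')
  [14] 12/8 → 1 ('c')
  [15] 8/14 → 2 ('cb')
  [16] 14/3 → 2 ('cb')
  [17] 3/17 → 1 ('c')
  [18] 17/7 → 2 ('cc')
  [19] 7/6 → 2 ('cc')
  [20] 6/5 → 3 ('ccc')

[0, 1, 2, 1, 1, 2, 0, 1, 1, 2, 3, 0, 2, 2, 1, 2, 2, 1, 2, 2, 3]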